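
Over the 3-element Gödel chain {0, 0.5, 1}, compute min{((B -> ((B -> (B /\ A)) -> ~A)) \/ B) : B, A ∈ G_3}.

The minimum is attained at B = 0.5, A = 0.5:
  (B /\ A) = min(0.5, 0.5) = 0.5
  (B -> (B /\ A)): 0.5 ≤ 0.5, so result = 1
  ~A: Gödel ¬ of 0.5 = 0 (operand ≠ 0)
  ((B -> (B /\ A)) -> ~A): 1 > 0, so result = 0
  (B -> ((B -> (B /\ A)) -> ~A)): 0.5 > 0, so result = 0
  ((B -> ((B -> (B /\ A)) -> ~A)) \/ B) = max(0, 0.5) = 0.5
Checking all 9 assignments confirms none give a value below 0.50.

0.50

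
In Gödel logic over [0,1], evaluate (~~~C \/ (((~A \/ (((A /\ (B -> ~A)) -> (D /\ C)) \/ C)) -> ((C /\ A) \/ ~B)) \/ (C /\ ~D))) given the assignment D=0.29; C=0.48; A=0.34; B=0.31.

~C: Gödel ¬ of 0.48 = 0 (operand ≠ 0)
~~C: Gödel ¬ of 0 = 1 (operand is 0)
~~~C: Gödel ¬ of 1 = 0 (operand ≠ 0)
~A: Gödel ¬ of 0.34 = 0 (operand ≠ 0)
~A: Gödel ¬ of 0.34 = 0 (operand ≠ 0)
(B -> ~A): 0.31 > 0, so result = 0
(A /\ (B -> ~A)) = min(0.34, 0) = 0
(D /\ C) = min(0.29, 0.48) = 0.29
((A /\ (B -> ~A)) -> (D /\ C)): 0 ≤ 0.29, so result = 1
(((A /\ (B -> ~A)) -> (D /\ C)) \/ C) = max(1, 0.48) = 1
(~A \/ (((A /\ (B -> ~A)) -> (D /\ C)) \/ C)) = max(0, 1) = 1
(C /\ A) = min(0.48, 0.34) = 0.34
~B: Gödel ¬ of 0.31 = 0 (operand ≠ 0)
((C /\ A) \/ ~B) = max(0.34, 0) = 0.34
((~A \/ (((A /\ (B -> ~A)) -> (D /\ C)) \/ C)) -> ((C /\ A) \/ ~B)): 1 > 0.34, so result = 0.34
~D: Gödel ¬ of 0.29 = 0 (operand ≠ 0)
(C /\ ~D) = min(0.48, 0) = 0
(((~A \/ (((A /\ (B -> ~A)) -> (D /\ C)) \/ C)) -> ((C /\ A) \/ ~B)) \/ (C /\ ~D)) = max(0.34, 0) = 0.34
(~~~C \/ (((~A \/ (((A /\ (B -> ~A)) -> (D /\ C)) \/ C)) -> ((C /\ A) \/ ~B)) \/ (C /\ ~D))) = max(0, 0.34) = 0.34

0.34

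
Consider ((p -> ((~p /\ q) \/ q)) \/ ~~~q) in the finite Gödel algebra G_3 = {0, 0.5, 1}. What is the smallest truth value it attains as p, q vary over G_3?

The minimum is attained at p = 1, q = 0.5:
  ~p: Gödel ¬ of 1 = 0 (operand ≠ 0)
  (~p /\ q) = min(0, 0.5) = 0
  ((~p /\ q) \/ q) = max(0, 0.5) = 0.5
  (p -> ((~p /\ q) \/ q)): 1 > 0.5, so result = 0.5
  ~q: Gödel ¬ of 0.5 = 0 (operand ≠ 0)
  ~~q: Gödel ¬ of 0 = 1 (operand is 0)
  ~~~q: Gödel ¬ of 1 = 0 (operand ≠ 0)
  ((p -> ((~p /\ q) \/ q)) \/ ~~~q) = max(0.5, 0) = 0.5
Checking all 9 assignments confirms none give a value below 0.50.

0.50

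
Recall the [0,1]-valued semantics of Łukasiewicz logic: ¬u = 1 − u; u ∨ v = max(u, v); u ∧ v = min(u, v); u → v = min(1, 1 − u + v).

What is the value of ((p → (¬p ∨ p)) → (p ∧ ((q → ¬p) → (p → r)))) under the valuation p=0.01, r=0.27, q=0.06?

0.01

¬p: Łukasiewicz ¬ gives 1 − 0.01 = 0.99
(¬p ∨ p) = max(0.99, 0.01) = 0.99
(p → (¬p ∨ p)): min(1, 1 − 0.01 + 0.99) = 1
¬p: Łukasiewicz ¬ gives 1 − 0.01 = 0.99
(q → ¬p): min(1, 1 − 0.06 + 0.99) = 1
(p → r): min(1, 1 − 0.01 + 0.27) = 1
((q → ¬p) → (p → r)): min(1, 1 − 1 + 1) = 1
(p ∧ ((q → ¬p) → (p → r))) = min(0.01, 1) = 0.01
((p → (¬p ∨ p)) → (p ∧ ((q → ¬p) → (p → r)))): min(1, 1 − 1 + 0.01) = 0.01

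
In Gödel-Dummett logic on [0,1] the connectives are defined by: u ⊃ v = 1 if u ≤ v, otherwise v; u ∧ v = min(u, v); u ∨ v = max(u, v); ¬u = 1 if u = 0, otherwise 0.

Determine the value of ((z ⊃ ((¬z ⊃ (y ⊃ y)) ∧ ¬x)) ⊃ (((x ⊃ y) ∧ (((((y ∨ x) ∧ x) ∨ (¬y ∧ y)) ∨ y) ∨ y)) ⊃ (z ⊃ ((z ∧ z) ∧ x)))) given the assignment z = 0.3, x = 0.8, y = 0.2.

¬z: Gödel ¬ of 0.3 = 0 (operand ≠ 0)
(y ⊃ y): 0.2 ≤ 0.2, so result = 1
(¬z ⊃ (y ⊃ y)): 0 ≤ 1, so result = 1
¬x: Gödel ¬ of 0.8 = 0 (operand ≠ 0)
((¬z ⊃ (y ⊃ y)) ∧ ¬x) = min(1, 0) = 0
(z ⊃ ((¬z ⊃ (y ⊃ y)) ∧ ¬x)): 0.3 > 0, so result = 0
(x ⊃ y): 0.8 > 0.2, so result = 0.2
(y ∨ x) = max(0.2, 0.8) = 0.8
((y ∨ x) ∧ x) = min(0.8, 0.8) = 0.8
¬y: Gödel ¬ of 0.2 = 0 (operand ≠ 0)
(¬y ∧ y) = min(0, 0.2) = 0
(((y ∨ x) ∧ x) ∨ (¬y ∧ y)) = max(0.8, 0) = 0.8
((((y ∨ x) ∧ x) ∨ (¬y ∧ y)) ∨ y) = max(0.8, 0.2) = 0.8
(((((y ∨ x) ∧ x) ∨ (¬y ∧ y)) ∨ y) ∨ y) = max(0.8, 0.2) = 0.8
((x ⊃ y) ∧ (((((y ∨ x) ∧ x) ∨ (¬y ∧ y)) ∨ y) ∨ y)) = min(0.2, 0.8) = 0.2
(z ∧ z) = min(0.3, 0.3) = 0.3
((z ∧ z) ∧ x) = min(0.3, 0.8) = 0.3
(z ⊃ ((z ∧ z) ∧ x)): 0.3 ≤ 0.3, so result = 1
(((x ⊃ y) ∧ (((((y ∨ x) ∧ x) ∨ (¬y ∧ y)) ∨ y) ∨ y)) ⊃ (z ⊃ ((z ∧ z) ∧ x))): 0.2 ≤ 1, so result = 1
((z ⊃ ((¬z ⊃ (y ⊃ y)) ∧ ¬x)) ⊃ (((x ⊃ y) ∧ (((((y ∨ x) ∧ x) ∨ (¬y ∧ y)) ∨ y) ∨ y)) ⊃ (z ⊃ ((z ∧ z) ∧ x)))): 0 ≤ 1, so result = 1

1.00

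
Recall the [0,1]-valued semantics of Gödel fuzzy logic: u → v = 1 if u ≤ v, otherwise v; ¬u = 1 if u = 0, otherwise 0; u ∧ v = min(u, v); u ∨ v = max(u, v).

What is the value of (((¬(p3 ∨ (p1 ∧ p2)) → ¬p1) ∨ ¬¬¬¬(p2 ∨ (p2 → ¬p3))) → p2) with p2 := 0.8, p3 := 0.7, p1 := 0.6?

0.80

(p1 ∧ p2) = min(0.6, 0.8) = 0.6
(p3 ∨ (p1 ∧ p2)) = max(0.7, 0.6) = 0.7
¬(p3 ∨ (p1 ∧ p2)): Gödel ¬ of 0.7 = 0 (operand ≠ 0)
¬p1: Gödel ¬ of 0.6 = 0 (operand ≠ 0)
(¬(p3 ∨ (p1 ∧ p2)) → ¬p1): 0 ≤ 0, so result = 1
¬p3: Gödel ¬ of 0.7 = 0 (operand ≠ 0)
(p2 → ¬p3): 0.8 > 0, so result = 0
(p2 ∨ (p2 → ¬p3)) = max(0.8, 0) = 0.8
¬(p2 ∨ (p2 → ¬p3)): Gödel ¬ of 0.8 = 0 (operand ≠ 0)
¬¬(p2 ∨ (p2 → ¬p3)): Gödel ¬ of 0 = 1 (operand is 0)
¬¬¬(p2 ∨ (p2 → ¬p3)): Gödel ¬ of 1 = 0 (operand ≠ 0)
¬¬¬¬(p2 ∨ (p2 → ¬p3)): Gödel ¬ of 0 = 1 (operand is 0)
((¬(p3 ∨ (p1 ∧ p2)) → ¬p1) ∨ ¬¬¬¬(p2 ∨ (p2 → ¬p3))) = max(1, 1) = 1
(((¬(p3 ∨ (p1 ∧ p2)) → ¬p1) ∨ ¬¬¬¬(p2 ∨ (p2 → ¬p3))) → p2): 1 > 0.8, so result = 0.8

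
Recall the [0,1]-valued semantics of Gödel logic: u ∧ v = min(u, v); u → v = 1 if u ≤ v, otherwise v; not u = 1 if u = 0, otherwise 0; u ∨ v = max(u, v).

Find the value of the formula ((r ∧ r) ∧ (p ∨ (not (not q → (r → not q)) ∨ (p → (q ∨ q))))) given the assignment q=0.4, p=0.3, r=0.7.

(r ∧ r) = min(0.7, 0.7) = 0.7
not q: Gödel ¬ of 0.4 = 0 (operand ≠ 0)
not q: Gödel ¬ of 0.4 = 0 (operand ≠ 0)
(r → not q): 0.7 > 0, so result = 0
(not q → (r → not q)): 0 ≤ 0, so result = 1
not (not q → (r → not q)): Gödel ¬ of 1 = 0 (operand ≠ 0)
(q ∨ q) = max(0.4, 0.4) = 0.4
(p → (q ∨ q)): 0.3 ≤ 0.4, so result = 1
(not (not q → (r → not q)) ∨ (p → (q ∨ q))) = max(0, 1) = 1
(p ∨ (not (not q → (r → not q)) ∨ (p → (q ∨ q)))) = max(0.3, 1) = 1
((r ∧ r) ∧ (p ∨ (not (not q → (r → not q)) ∨ (p → (q ∨ q))))) = min(0.7, 1) = 0.7

0.70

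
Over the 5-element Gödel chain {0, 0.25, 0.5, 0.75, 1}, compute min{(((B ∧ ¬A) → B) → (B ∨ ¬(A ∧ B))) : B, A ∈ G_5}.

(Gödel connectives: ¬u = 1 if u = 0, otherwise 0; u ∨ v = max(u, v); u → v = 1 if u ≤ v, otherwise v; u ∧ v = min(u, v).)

The minimum is attained at B = 0.25, A = 0.25:
  ¬A: Gödel ¬ of 0.25 = 0 (operand ≠ 0)
  (B ∧ ¬A) = min(0.25, 0) = 0
  ((B ∧ ¬A) → B): 0 ≤ 0.25, so result = 1
  (A ∧ B) = min(0.25, 0.25) = 0.25
  ¬(A ∧ B): Gödel ¬ of 0.25 = 0 (operand ≠ 0)
  (B ∨ ¬(A ∧ B)) = max(0.25, 0) = 0.25
  (((B ∧ ¬A) → B) → (B ∨ ¬(A ∧ B))): 1 > 0.25, so result = 0.25
Checking all 25 assignments confirms none give a value below 0.25.

0.25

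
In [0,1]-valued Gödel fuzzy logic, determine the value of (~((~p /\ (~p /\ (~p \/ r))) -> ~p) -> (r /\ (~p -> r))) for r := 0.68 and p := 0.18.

1.00

~p: Gödel ¬ of 0.18 = 0 (operand ≠ 0)
~p: Gödel ¬ of 0.18 = 0 (operand ≠ 0)
~p: Gödel ¬ of 0.18 = 0 (operand ≠ 0)
(~p \/ r) = max(0, 0.68) = 0.68
(~p /\ (~p \/ r)) = min(0, 0.68) = 0
(~p /\ (~p /\ (~p \/ r))) = min(0, 0) = 0
~p: Gödel ¬ of 0.18 = 0 (operand ≠ 0)
((~p /\ (~p /\ (~p \/ r))) -> ~p): 0 ≤ 0, so result = 1
~((~p /\ (~p /\ (~p \/ r))) -> ~p): Gödel ¬ of 1 = 0 (operand ≠ 0)
~p: Gödel ¬ of 0.18 = 0 (operand ≠ 0)
(~p -> r): 0 ≤ 0.68, so result = 1
(r /\ (~p -> r)) = min(0.68, 1) = 0.68
(~((~p /\ (~p /\ (~p \/ r))) -> ~p) -> (r /\ (~p -> r))): 0 ≤ 0.68, so result = 1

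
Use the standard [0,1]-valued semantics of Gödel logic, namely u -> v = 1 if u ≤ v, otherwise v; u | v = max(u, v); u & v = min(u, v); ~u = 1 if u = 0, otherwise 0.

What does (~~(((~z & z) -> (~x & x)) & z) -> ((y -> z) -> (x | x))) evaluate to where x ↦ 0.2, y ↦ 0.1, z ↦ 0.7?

~z: Gödel ¬ of 0.7 = 0 (operand ≠ 0)
(~z & z) = min(0, 0.7) = 0
~x: Gödel ¬ of 0.2 = 0 (operand ≠ 0)
(~x & x) = min(0, 0.2) = 0
((~z & z) -> (~x & x)): 0 ≤ 0, so result = 1
(((~z & z) -> (~x & x)) & z) = min(1, 0.7) = 0.7
~(((~z & z) -> (~x & x)) & z): Gödel ¬ of 0.7 = 0 (operand ≠ 0)
~~(((~z & z) -> (~x & x)) & z): Gödel ¬ of 0 = 1 (operand is 0)
(y -> z): 0.1 ≤ 0.7, so result = 1
(x | x) = max(0.2, 0.2) = 0.2
((y -> z) -> (x | x)): 1 > 0.2, so result = 0.2
(~~(((~z & z) -> (~x & x)) & z) -> ((y -> z) -> (x | x))): 1 > 0.2, so result = 0.2

0.20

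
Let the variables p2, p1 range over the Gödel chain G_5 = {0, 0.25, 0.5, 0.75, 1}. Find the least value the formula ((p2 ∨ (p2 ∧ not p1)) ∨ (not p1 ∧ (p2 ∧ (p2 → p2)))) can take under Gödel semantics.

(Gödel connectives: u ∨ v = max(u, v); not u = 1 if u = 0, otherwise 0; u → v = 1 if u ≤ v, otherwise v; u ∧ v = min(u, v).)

The minimum is attained at p2 = 0, p1 = 0:
  not p1: Gödel ¬ of 0 = 1 (operand is 0)
  (p2 ∧ not p1) = min(0, 1) = 0
  (p2 ∨ (p2 ∧ not p1)) = max(0, 0) = 0
  not p1: Gödel ¬ of 0 = 1 (operand is 0)
  (p2 → p2): 0 ≤ 0, so result = 1
  (p2 ∧ (p2 → p2)) = min(0, 1) = 0
  (not p1 ∧ (p2 ∧ (p2 → p2))) = min(1, 0) = 0
  ((p2 ∨ (p2 ∧ not p1)) ∨ (not p1 ∧ (p2 ∧ (p2 → p2)))) = max(0, 0) = 0
Checking all 25 assignments confirms none give a value below 0.00.

0.00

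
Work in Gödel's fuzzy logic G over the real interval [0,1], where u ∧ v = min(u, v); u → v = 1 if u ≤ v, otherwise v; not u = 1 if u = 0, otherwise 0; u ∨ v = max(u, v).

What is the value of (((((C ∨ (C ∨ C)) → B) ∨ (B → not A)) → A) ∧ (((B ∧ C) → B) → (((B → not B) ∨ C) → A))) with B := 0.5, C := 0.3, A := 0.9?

0.90

(C ∨ C) = max(0.3, 0.3) = 0.3
(C ∨ (C ∨ C)) = max(0.3, 0.3) = 0.3
((C ∨ (C ∨ C)) → B): 0.3 ≤ 0.5, so result = 1
not A: Gödel ¬ of 0.9 = 0 (operand ≠ 0)
(B → not A): 0.5 > 0, so result = 0
(((C ∨ (C ∨ C)) → B) ∨ (B → not A)) = max(1, 0) = 1
((((C ∨ (C ∨ C)) → B) ∨ (B → not A)) → A): 1 > 0.9, so result = 0.9
(B ∧ C) = min(0.5, 0.3) = 0.3
((B ∧ C) → B): 0.3 ≤ 0.5, so result = 1
not B: Gödel ¬ of 0.5 = 0 (operand ≠ 0)
(B → not B): 0.5 > 0, so result = 0
((B → not B) ∨ C) = max(0, 0.3) = 0.3
(((B → not B) ∨ C) → A): 0.3 ≤ 0.9, so result = 1
(((B ∧ C) → B) → (((B → not B) ∨ C) → A)): 1 ≤ 1, so result = 1
(((((C ∨ (C ∨ C)) → B) ∨ (B → not A)) → A) ∧ (((B ∧ C) → B) → (((B → not B) ∨ C) → A))) = min(0.9, 1) = 0.9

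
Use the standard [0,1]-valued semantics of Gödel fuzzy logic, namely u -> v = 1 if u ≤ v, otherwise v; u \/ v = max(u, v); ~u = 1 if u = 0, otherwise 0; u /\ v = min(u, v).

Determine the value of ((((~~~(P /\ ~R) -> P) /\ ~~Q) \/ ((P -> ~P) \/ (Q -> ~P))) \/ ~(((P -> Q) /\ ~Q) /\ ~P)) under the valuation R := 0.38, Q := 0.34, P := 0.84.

1.00

~R: Gödel ¬ of 0.38 = 0 (operand ≠ 0)
(P /\ ~R) = min(0.84, 0) = 0
~(P /\ ~R): Gödel ¬ of 0 = 1 (operand is 0)
~~(P /\ ~R): Gödel ¬ of 1 = 0 (operand ≠ 0)
~~~(P /\ ~R): Gödel ¬ of 0 = 1 (operand is 0)
(~~~(P /\ ~R) -> P): 1 > 0.84, so result = 0.84
~Q: Gödel ¬ of 0.34 = 0 (operand ≠ 0)
~~Q: Gödel ¬ of 0 = 1 (operand is 0)
((~~~(P /\ ~R) -> P) /\ ~~Q) = min(0.84, 1) = 0.84
~P: Gödel ¬ of 0.84 = 0 (operand ≠ 0)
(P -> ~P): 0.84 > 0, so result = 0
~P: Gödel ¬ of 0.84 = 0 (operand ≠ 0)
(Q -> ~P): 0.34 > 0, so result = 0
((P -> ~P) \/ (Q -> ~P)) = max(0, 0) = 0
(((~~~(P /\ ~R) -> P) /\ ~~Q) \/ ((P -> ~P) \/ (Q -> ~P))) = max(0.84, 0) = 0.84
(P -> Q): 0.84 > 0.34, so result = 0.34
~Q: Gödel ¬ of 0.34 = 0 (operand ≠ 0)
((P -> Q) /\ ~Q) = min(0.34, 0) = 0
~P: Gödel ¬ of 0.84 = 0 (operand ≠ 0)
(((P -> Q) /\ ~Q) /\ ~P) = min(0, 0) = 0
~(((P -> Q) /\ ~Q) /\ ~P): Gödel ¬ of 0 = 1 (operand is 0)
((((~~~(P /\ ~R) -> P) /\ ~~Q) \/ ((P -> ~P) \/ (Q -> ~P))) \/ ~(((P -> Q) /\ ~Q) /\ ~P)) = max(0.84, 1) = 1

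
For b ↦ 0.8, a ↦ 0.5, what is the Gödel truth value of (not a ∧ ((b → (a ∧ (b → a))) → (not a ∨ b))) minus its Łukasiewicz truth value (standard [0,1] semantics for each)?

-0.50

Gödel evaluation:
  not a: Gödel ¬ of 0.5 = 0 (operand ≠ 0)
  (b → a): 0.8 > 0.5, so result = 0.5
  (a ∧ (b → a)) = min(0.5, 0.5) = 0.5
  (b → (a ∧ (b → a))): 0.8 > 0.5, so result = 0.5
  not a: Gödel ¬ of 0.5 = 0 (operand ≠ 0)
  (not a ∨ b) = max(0, 0.8) = 0.8
  ((b → (a ∧ (b → a))) → (not a ∨ b)): 0.5 ≤ 0.8, so result = 1
  (not a ∧ ((b → (a ∧ (b → a))) → (not a ∨ b))) = min(0, 1) = 0
  Gödel value = 0
Łukasiewicz evaluation:
  not a: Łukasiewicz ¬ gives 1 − 0.5 = 0.5
  (b → a): min(1, 1 − 0.8 + 0.5) = 0.7
  (a ∧ (b → a)) = min(0.5, 0.7) = 0.5
  (b → (a ∧ (b → a))): min(1, 1 − 0.8 + 0.5) = 0.7
  not a: Łukasiewicz ¬ gives 1 − 0.5 = 0.5
  (not a ∨ b) = max(0.5, 0.8) = 0.8
  ((b → (a ∧ (b → a))) → (not a ∨ b)): min(1, 1 − 0.7 + 0.8) = 1
  (not a ∧ ((b → (a ∧ (b → a))) → (not a ∨ b))) = min(0.5, 1) = 0.5
  Łukasiewicz value = 0.5
Difference: 0 − 0.5 = -0.50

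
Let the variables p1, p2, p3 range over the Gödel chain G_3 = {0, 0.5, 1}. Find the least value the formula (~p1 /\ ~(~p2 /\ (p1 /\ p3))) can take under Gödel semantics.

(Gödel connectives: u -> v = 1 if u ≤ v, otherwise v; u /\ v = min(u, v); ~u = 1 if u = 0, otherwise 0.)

The minimum is attained at p1 = 0.5, p2 = 0, p3 = 0:
  ~p1: Gödel ¬ of 0.5 = 0 (operand ≠ 0)
  ~p2: Gödel ¬ of 0 = 1 (operand is 0)
  (p1 /\ p3) = min(0.5, 0) = 0
  (~p2 /\ (p1 /\ p3)) = min(1, 0) = 0
  ~(~p2 /\ (p1 /\ p3)): Gödel ¬ of 0 = 1 (operand is 0)
  (~p1 /\ ~(~p2 /\ (p1 /\ p3))) = min(0, 1) = 0
Checking all 27 assignments confirms none give a value below 0.00.

0.00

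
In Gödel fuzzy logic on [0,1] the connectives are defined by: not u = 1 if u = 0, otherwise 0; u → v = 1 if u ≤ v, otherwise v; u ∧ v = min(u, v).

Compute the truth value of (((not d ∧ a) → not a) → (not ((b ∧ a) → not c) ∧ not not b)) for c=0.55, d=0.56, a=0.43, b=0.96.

not d: Gödel ¬ of 0.56 = 0 (operand ≠ 0)
(not d ∧ a) = min(0, 0.43) = 0
not a: Gödel ¬ of 0.43 = 0 (operand ≠ 0)
((not d ∧ a) → not a): 0 ≤ 0, so result = 1
(b ∧ a) = min(0.96, 0.43) = 0.43
not c: Gödel ¬ of 0.55 = 0 (operand ≠ 0)
((b ∧ a) → not c): 0.43 > 0, so result = 0
not ((b ∧ a) → not c): Gödel ¬ of 0 = 1 (operand is 0)
not b: Gödel ¬ of 0.96 = 0 (operand ≠ 0)
not not b: Gödel ¬ of 0 = 1 (operand is 0)
(not ((b ∧ a) → not c) ∧ not not b) = min(1, 1) = 1
(((not d ∧ a) → not a) → (not ((b ∧ a) → not c) ∧ not not b)): 1 ≤ 1, so result = 1

1.00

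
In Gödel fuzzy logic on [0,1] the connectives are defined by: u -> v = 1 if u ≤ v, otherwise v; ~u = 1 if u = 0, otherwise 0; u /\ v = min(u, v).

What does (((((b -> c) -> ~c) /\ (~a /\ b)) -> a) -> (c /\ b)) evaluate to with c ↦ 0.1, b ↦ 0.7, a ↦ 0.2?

(b -> c): 0.7 > 0.1, so result = 0.1
~c: Gödel ¬ of 0.1 = 0 (operand ≠ 0)
((b -> c) -> ~c): 0.1 > 0, so result = 0
~a: Gödel ¬ of 0.2 = 0 (operand ≠ 0)
(~a /\ b) = min(0, 0.7) = 0
(((b -> c) -> ~c) /\ (~a /\ b)) = min(0, 0) = 0
((((b -> c) -> ~c) /\ (~a /\ b)) -> a): 0 ≤ 0.2, so result = 1
(c /\ b) = min(0.1, 0.7) = 0.1
(((((b -> c) -> ~c) /\ (~a /\ b)) -> a) -> (c /\ b)): 1 > 0.1, so result = 0.1

0.10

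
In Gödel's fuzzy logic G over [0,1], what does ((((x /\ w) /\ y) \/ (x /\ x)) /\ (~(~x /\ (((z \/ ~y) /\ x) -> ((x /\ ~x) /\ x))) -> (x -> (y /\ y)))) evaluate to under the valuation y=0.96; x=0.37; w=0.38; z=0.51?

(x /\ w) = min(0.37, 0.38) = 0.37
((x /\ w) /\ y) = min(0.37, 0.96) = 0.37
(x /\ x) = min(0.37, 0.37) = 0.37
(((x /\ w) /\ y) \/ (x /\ x)) = max(0.37, 0.37) = 0.37
~x: Gödel ¬ of 0.37 = 0 (operand ≠ 0)
~y: Gödel ¬ of 0.96 = 0 (operand ≠ 0)
(z \/ ~y) = max(0.51, 0) = 0.51
((z \/ ~y) /\ x) = min(0.51, 0.37) = 0.37
~x: Gödel ¬ of 0.37 = 0 (operand ≠ 0)
(x /\ ~x) = min(0.37, 0) = 0
((x /\ ~x) /\ x) = min(0, 0.37) = 0
(((z \/ ~y) /\ x) -> ((x /\ ~x) /\ x)): 0.37 > 0, so result = 0
(~x /\ (((z \/ ~y) /\ x) -> ((x /\ ~x) /\ x))) = min(0, 0) = 0
~(~x /\ (((z \/ ~y) /\ x) -> ((x /\ ~x) /\ x))): Gödel ¬ of 0 = 1 (operand is 0)
(y /\ y) = min(0.96, 0.96) = 0.96
(x -> (y /\ y)): 0.37 ≤ 0.96, so result = 1
(~(~x /\ (((z \/ ~y) /\ x) -> ((x /\ ~x) /\ x))) -> (x -> (y /\ y))): 1 ≤ 1, so result = 1
((((x /\ w) /\ y) \/ (x /\ x)) /\ (~(~x /\ (((z \/ ~y) /\ x) -> ((x /\ ~x) /\ x))) -> (x -> (y /\ y)))) = min(0.37, 1) = 0.37

0.37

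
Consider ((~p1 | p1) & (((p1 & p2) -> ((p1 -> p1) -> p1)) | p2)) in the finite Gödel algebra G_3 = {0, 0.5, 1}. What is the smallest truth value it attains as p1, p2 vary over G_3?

The minimum is attained at p1 = 0.5, p2 = 0:
  ~p1: Gödel ¬ of 0.5 = 0 (operand ≠ 0)
  (~p1 | p1) = max(0, 0.5) = 0.5
  (p1 & p2) = min(0.5, 0) = 0
  (p1 -> p1): 0.5 ≤ 0.5, so result = 1
  ((p1 -> p1) -> p1): 1 > 0.5, so result = 0.5
  ((p1 & p2) -> ((p1 -> p1) -> p1)): 0 ≤ 0.5, so result = 1
  (((p1 & p2) -> ((p1 -> p1) -> p1)) | p2) = max(1, 0) = 1
  ((~p1 | p1) & (((p1 & p2) -> ((p1 -> p1) -> p1)) | p2)) = min(0.5, 1) = 0.5
Checking all 9 assignments confirms none give a value below 0.50.

0.50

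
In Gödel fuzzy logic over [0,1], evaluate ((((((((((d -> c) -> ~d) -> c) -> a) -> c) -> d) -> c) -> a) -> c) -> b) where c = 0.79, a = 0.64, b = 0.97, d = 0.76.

(d -> c): 0.76 ≤ 0.79, so result = 1
~d: Gödel ¬ of 0.76 = 0 (operand ≠ 0)
((d -> c) -> ~d): 1 > 0, so result = 0
(((d -> c) -> ~d) -> c): 0 ≤ 0.79, so result = 1
((((d -> c) -> ~d) -> c) -> a): 1 > 0.64, so result = 0.64
(((((d -> c) -> ~d) -> c) -> a) -> c): 0.64 ≤ 0.79, so result = 1
((((((d -> c) -> ~d) -> c) -> a) -> c) -> d): 1 > 0.76, so result = 0.76
(((((((d -> c) -> ~d) -> c) -> a) -> c) -> d) -> c): 0.76 ≤ 0.79, so result = 1
((((((((d -> c) -> ~d) -> c) -> a) -> c) -> d) -> c) -> a): 1 > 0.64, so result = 0.64
(((((((((d -> c) -> ~d) -> c) -> a) -> c) -> d) -> c) -> a) -> c): 0.64 ≤ 0.79, so result = 1
((((((((((d -> c) -> ~d) -> c) -> a) -> c) -> d) -> c) -> a) -> c) -> b): 1 > 0.97, so result = 0.97

0.97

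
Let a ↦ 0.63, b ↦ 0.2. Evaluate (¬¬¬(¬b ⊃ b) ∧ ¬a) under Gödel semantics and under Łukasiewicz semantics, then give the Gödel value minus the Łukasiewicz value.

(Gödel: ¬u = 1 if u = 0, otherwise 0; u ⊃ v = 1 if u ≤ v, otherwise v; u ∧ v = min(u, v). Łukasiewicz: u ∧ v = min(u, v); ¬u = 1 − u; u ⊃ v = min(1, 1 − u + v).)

Gödel evaluation:
  ¬b: Gödel ¬ of 0.2 = 0 (operand ≠ 0)
  (¬b ⊃ b): 0 ≤ 0.2, so result = 1
  ¬(¬b ⊃ b): Gödel ¬ of 1 = 0 (operand ≠ 0)
  ¬¬(¬b ⊃ b): Gödel ¬ of 0 = 1 (operand is 0)
  ¬¬¬(¬b ⊃ b): Gödel ¬ of 1 = 0 (operand ≠ 0)
  ¬a: Gödel ¬ of 0.63 = 0 (operand ≠ 0)
  (¬¬¬(¬b ⊃ b) ∧ ¬a) = min(0, 0) = 0
  Gödel value = 0
Łukasiewicz evaluation:
  ¬b: Łukasiewicz ¬ gives 1 − 0.2 = 0.8
  (¬b ⊃ b): min(1, 1 − 0.8 + 0.2) = 0.4
  ¬(¬b ⊃ b): Łukasiewicz ¬ gives 1 − 0.4 = 0.6
  ¬¬(¬b ⊃ b): Łukasiewicz ¬ gives 1 − 0.6 = 0.4
  ¬¬¬(¬b ⊃ b): Łukasiewicz ¬ gives 1 − 0.4 = 0.6
  ¬a: Łukasiewicz ¬ gives 1 − 0.63 = 0.37
  (¬¬¬(¬b ⊃ b) ∧ ¬a) = min(0.6, 0.37) = 0.37
  Łukasiewicz value = 0.37
Difference: 0 − 0.37 = -0.37

-0.37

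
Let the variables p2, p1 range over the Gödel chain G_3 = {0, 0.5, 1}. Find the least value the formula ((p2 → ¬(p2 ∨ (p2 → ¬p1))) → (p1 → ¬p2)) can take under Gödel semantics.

1.00

Every assignment gives 1. For instance at p2 = 0, p1 = 0:
  ¬p1: Gödel ¬ of 0 = 1 (operand is 0)
  (p2 → ¬p1): 0 ≤ 1, so result = 1
  (p2 ∨ (p2 → ¬p1)) = max(0, 1) = 1
  ¬(p2 ∨ (p2 → ¬p1)): Gödel ¬ of 1 = 0 (operand ≠ 0)
  (p2 → ¬(p2 ∨ (p2 → ¬p1))): 0 ≤ 0, so result = 1
  ¬p2: Gödel ¬ of 0 = 1 (operand is 0)
  (p1 → ¬p2): 0 ≤ 1, so result = 1
  ((p2 → ¬(p2 ∨ (p2 → ¬p1))) → (p1 → ¬p2)): 1 ≤ 1, so result = 1
All 9 assignments give value 1 — the formula is a G_3-tautology.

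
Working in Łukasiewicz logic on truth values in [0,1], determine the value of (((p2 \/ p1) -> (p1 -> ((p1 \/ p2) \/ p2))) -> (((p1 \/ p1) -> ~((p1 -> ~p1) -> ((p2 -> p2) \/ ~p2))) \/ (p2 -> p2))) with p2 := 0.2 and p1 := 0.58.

(p2 \/ p1) = max(0.2, 0.58) = 0.58
(p1 \/ p2) = max(0.58, 0.2) = 0.58
((p1 \/ p2) \/ p2) = max(0.58, 0.2) = 0.58
(p1 -> ((p1 \/ p2) \/ p2)): min(1, 1 − 0.58 + 0.58) = 1
((p2 \/ p1) -> (p1 -> ((p1 \/ p2) \/ p2))): min(1, 1 − 0.58 + 1) = 1
(p1 \/ p1) = max(0.58, 0.58) = 0.58
~p1: Łukasiewicz ¬ gives 1 − 0.58 = 0.42
(p1 -> ~p1): min(1, 1 − 0.58 + 0.42) = 0.84
(p2 -> p2): min(1, 1 − 0.2 + 0.2) = 1
~p2: Łukasiewicz ¬ gives 1 − 0.2 = 0.8
((p2 -> p2) \/ ~p2) = max(1, 0.8) = 1
((p1 -> ~p1) -> ((p2 -> p2) \/ ~p2)): min(1, 1 − 0.84 + 1) = 1
~((p1 -> ~p1) -> ((p2 -> p2) \/ ~p2)): Łukasiewicz ¬ gives 1 − 1 = 0
((p1 \/ p1) -> ~((p1 -> ~p1) -> ((p2 -> p2) \/ ~p2))): min(1, 1 − 0.58 + 0) = 0.42
(p2 -> p2): min(1, 1 − 0.2 + 0.2) = 1
(((p1 \/ p1) -> ~((p1 -> ~p1) -> ((p2 -> p2) \/ ~p2))) \/ (p2 -> p2)) = max(0.42, 1) = 1
(((p2 \/ p1) -> (p1 -> ((p1 \/ p2) \/ p2))) -> (((p1 \/ p1) -> ~((p1 -> ~p1) -> ((p2 -> p2) \/ ~p2))) \/ (p2 -> p2))): min(1, 1 − 1 + 1) = 1

1.00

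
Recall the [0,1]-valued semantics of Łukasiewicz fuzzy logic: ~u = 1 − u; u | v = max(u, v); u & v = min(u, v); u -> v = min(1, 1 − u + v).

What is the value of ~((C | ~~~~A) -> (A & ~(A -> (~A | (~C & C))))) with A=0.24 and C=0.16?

0.24

~A: Łukasiewicz ¬ gives 1 − 0.24 = 0.76
~~A: Łukasiewicz ¬ gives 1 − 0.76 = 0.24
~~~A: Łukasiewicz ¬ gives 1 − 0.24 = 0.76
~~~~A: Łukasiewicz ¬ gives 1 − 0.76 = 0.24
(C | ~~~~A) = max(0.16, 0.24) = 0.24
~A: Łukasiewicz ¬ gives 1 − 0.24 = 0.76
~C: Łukasiewicz ¬ gives 1 − 0.16 = 0.84
(~C & C) = min(0.84, 0.16) = 0.16
(~A | (~C & C)) = max(0.76, 0.16) = 0.76
(A -> (~A | (~C & C))): min(1, 1 − 0.24 + 0.76) = 1
~(A -> (~A | (~C & C))): Łukasiewicz ¬ gives 1 − 1 = 0
(A & ~(A -> (~A | (~C & C)))) = min(0.24, 0) = 0
((C | ~~~~A) -> (A & ~(A -> (~A | (~C & C))))): min(1, 1 − 0.24 + 0) = 0.76
~((C | ~~~~A) -> (A & ~(A -> (~A | (~C & C))))): Łukasiewicz ¬ gives 1 − 0.76 = 0.24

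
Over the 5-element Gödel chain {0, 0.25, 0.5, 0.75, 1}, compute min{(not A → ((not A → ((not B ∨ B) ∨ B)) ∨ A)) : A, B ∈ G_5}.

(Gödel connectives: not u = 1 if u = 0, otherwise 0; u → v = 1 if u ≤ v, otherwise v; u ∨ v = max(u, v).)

The minimum is attained at A = 0, B = 0.25:
  not A: Gödel ¬ of 0 = 1 (operand is 0)
  not A: Gödel ¬ of 0 = 1 (operand is 0)
  not B: Gödel ¬ of 0.25 = 0 (operand ≠ 0)
  (not B ∨ B) = max(0, 0.25) = 0.25
  ((not B ∨ B) ∨ B) = max(0.25, 0.25) = 0.25
  (not A → ((not B ∨ B) ∨ B)): 1 > 0.25, so result = 0.25
  ((not A → ((not B ∨ B) ∨ B)) ∨ A) = max(0.25, 0) = 0.25
  (not A → ((not A → ((not B ∨ B) ∨ B)) ∨ A)): 1 > 0.25, so result = 0.25
Checking all 25 assignments confirms none give a value below 0.25.

0.25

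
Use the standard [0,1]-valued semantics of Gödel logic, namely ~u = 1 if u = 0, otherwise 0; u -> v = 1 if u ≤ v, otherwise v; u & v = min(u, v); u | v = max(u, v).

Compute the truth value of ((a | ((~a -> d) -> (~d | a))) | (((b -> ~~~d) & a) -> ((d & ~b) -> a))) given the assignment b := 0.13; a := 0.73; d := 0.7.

1.00

~a: Gödel ¬ of 0.73 = 0 (operand ≠ 0)
(~a -> d): 0 ≤ 0.7, so result = 1
~d: Gödel ¬ of 0.7 = 0 (operand ≠ 0)
(~d | a) = max(0, 0.73) = 0.73
((~a -> d) -> (~d | a)): 1 > 0.73, so result = 0.73
(a | ((~a -> d) -> (~d | a))) = max(0.73, 0.73) = 0.73
~d: Gödel ¬ of 0.7 = 0 (operand ≠ 0)
~~d: Gödel ¬ of 0 = 1 (operand is 0)
~~~d: Gödel ¬ of 1 = 0 (operand ≠ 0)
(b -> ~~~d): 0.13 > 0, so result = 0
((b -> ~~~d) & a) = min(0, 0.73) = 0
~b: Gödel ¬ of 0.13 = 0 (operand ≠ 0)
(d & ~b) = min(0.7, 0) = 0
((d & ~b) -> a): 0 ≤ 0.73, so result = 1
(((b -> ~~~d) & a) -> ((d & ~b) -> a)): 0 ≤ 1, so result = 1
((a | ((~a -> d) -> (~d | a))) | (((b -> ~~~d) & a) -> ((d & ~b) -> a))) = max(0.73, 1) = 1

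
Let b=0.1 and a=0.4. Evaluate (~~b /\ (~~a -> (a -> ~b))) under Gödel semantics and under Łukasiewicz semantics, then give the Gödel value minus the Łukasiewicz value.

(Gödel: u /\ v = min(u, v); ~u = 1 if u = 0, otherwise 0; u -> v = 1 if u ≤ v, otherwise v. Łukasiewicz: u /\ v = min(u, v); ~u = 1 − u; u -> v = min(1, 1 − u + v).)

-0.10

Gödel evaluation:
  ~b: Gödel ¬ of 0.1 = 0 (operand ≠ 0)
  ~~b: Gödel ¬ of 0 = 1 (operand is 0)
  ~a: Gödel ¬ of 0.4 = 0 (operand ≠ 0)
  ~~a: Gödel ¬ of 0 = 1 (operand is 0)
  ~b: Gödel ¬ of 0.1 = 0 (operand ≠ 0)
  (a -> ~b): 0.4 > 0, so result = 0
  (~~a -> (a -> ~b)): 1 > 0, so result = 0
  (~~b /\ (~~a -> (a -> ~b))) = min(1, 0) = 0
  Gödel value = 0
Łukasiewicz evaluation:
  ~b: Łukasiewicz ¬ gives 1 − 0.1 = 0.9
  ~~b: Łukasiewicz ¬ gives 1 − 0.9 = 0.1
  ~a: Łukasiewicz ¬ gives 1 − 0.4 = 0.6
  ~~a: Łukasiewicz ¬ gives 1 − 0.6 = 0.4
  ~b: Łukasiewicz ¬ gives 1 − 0.1 = 0.9
  (a -> ~b): min(1, 1 − 0.4 + 0.9) = 1
  (~~a -> (a -> ~b)): min(1, 1 − 0.4 + 1) = 1
  (~~b /\ (~~a -> (a -> ~b))) = min(0.1, 1) = 0.1
  Łukasiewicz value = 0.1
Difference: 0 − 0.1 = -0.10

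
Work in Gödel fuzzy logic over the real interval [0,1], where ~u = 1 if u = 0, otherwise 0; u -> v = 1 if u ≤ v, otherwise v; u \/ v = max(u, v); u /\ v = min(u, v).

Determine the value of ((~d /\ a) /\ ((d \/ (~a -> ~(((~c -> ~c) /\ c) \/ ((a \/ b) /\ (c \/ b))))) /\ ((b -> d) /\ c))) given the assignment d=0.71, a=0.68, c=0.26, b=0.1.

0.00

~d: Gödel ¬ of 0.71 = 0 (operand ≠ 0)
(~d /\ a) = min(0, 0.68) = 0
~a: Gödel ¬ of 0.68 = 0 (operand ≠ 0)
~c: Gödel ¬ of 0.26 = 0 (operand ≠ 0)
~c: Gödel ¬ of 0.26 = 0 (operand ≠ 0)
(~c -> ~c): 0 ≤ 0, so result = 1
((~c -> ~c) /\ c) = min(1, 0.26) = 0.26
(a \/ b) = max(0.68, 0.1) = 0.68
(c \/ b) = max(0.26, 0.1) = 0.26
((a \/ b) /\ (c \/ b)) = min(0.68, 0.26) = 0.26
(((~c -> ~c) /\ c) \/ ((a \/ b) /\ (c \/ b))) = max(0.26, 0.26) = 0.26
~(((~c -> ~c) /\ c) \/ ((a \/ b) /\ (c \/ b))): Gödel ¬ of 0.26 = 0 (operand ≠ 0)
(~a -> ~(((~c -> ~c) /\ c) \/ ((a \/ b) /\ (c \/ b)))): 0 ≤ 0, so result = 1
(d \/ (~a -> ~(((~c -> ~c) /\ c) \/ ((a \/ b) /\ (c \/ b))))) = max(0.71, 1) = 1
(b -> d): 0.1 ≤ 0.71, so result = 1
((b -> d) /\ c) = min(1, 0.26) = 0.26
((d \/ (~a -> ~(((~c -> ~c) /\ c) \/ ((a \/ b) /\ (c \/ b))))) /\ ((b -> d) /\ c)) = min(1, 0.26) = 0.26
((~d /\ a) /\ ((d \/ (~a -> ~(((~c -> ~c) /\ c) \/ ((a \/ b) /\ (c \/ b))))) /\ ((b -> d) /\ c))) = min(0, 0.26) = 0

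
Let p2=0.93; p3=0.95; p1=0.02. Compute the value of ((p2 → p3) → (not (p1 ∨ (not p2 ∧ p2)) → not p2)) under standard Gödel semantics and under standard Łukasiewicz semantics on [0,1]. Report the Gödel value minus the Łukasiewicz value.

Gödel evaluation:
  (p2 → p3): 0.93 ≤ 0.95, so result = 1
  not p2: Gödel ¬ of 0.93 = 0 (operand ≠ 0)
  (not p2 ∧ p2) = min(0, 0.93) = 0
  (p1 ∨ (not p2 ∧ p2)) = max(0.02, 0) = 0.02
  not (p1 ∨ (not p2 ∧ p2)): Gödel ¬ of 0.02 = 0 (operand ≠ 0)
  not p2: Gödel ¬ of 0.93 = 0 (operand ≠ 0)
  (not (p1 ∨ (not p2 ∧ p2)) → not p2): 0 ≤ 0, so result = 1
  ((p2 → p3) → (not (p1 ∨ (not p2 ∧ p2)) → not p2)): 1 ≤ 1, so result = 1
  Gödel value = 1
Łukasiewicz evaluation:
  (p2 → p3): min(1, 1 − 0.93 + 0.95) = 1
  not p2: Łukasiewicz ¬ gives 1 − 0.93 = 0.07
  (not p2 ∧ p2) = min(0.07, 0.93) = 0.07
  (p1 ∨ (not p2 ∧ p2)) = max(0.02, 0.07) = 0.07
  not (p1 ∨ (not p2 ∧ p2)): Łukasiewicz ¬ gives 1 − 0.07 = 0.93
  not p2: Łukasiewicz ¬ gives 1 − 0.93 = 0.07
  (not (p1 ∨ (not p2 ∧ p2)) → not p2): min(1, 1 − 0.93 + 0.07) = 0.14
  ((p2 → p3) → (not (p1 ∨ (not p2 ∧ p2)) → not p2)): min(1, 1 − 1 + 0.14) = 0.14
  Łukasiewicz value = 0.14
Difference: 1 − 0.14 = 0.86

0.86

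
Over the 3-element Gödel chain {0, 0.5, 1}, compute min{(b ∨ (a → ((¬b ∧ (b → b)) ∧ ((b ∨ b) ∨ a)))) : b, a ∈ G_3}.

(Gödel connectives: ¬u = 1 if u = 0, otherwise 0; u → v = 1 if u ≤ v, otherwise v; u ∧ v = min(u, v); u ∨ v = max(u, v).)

0.50

The minimum is attained at b = 0.5, a = 0.5:
  ¬b: Gödel ¬ of 0.5 = 0 (operand ≠ 0)
  (b → b): 0.5 ≤ 0.5, so result = 1
  (¬b ∧ (b → b)) = min(0, 1) = 0
  (b ∨ b) = max(0.5, 0.5) = 0.5
  ((b ∨ b) ∨ a) = max(0.5, 0.5) = 0.5
  ((¬b ∧ (b → b)) ∧ ((b ∨ b) ∨ a)) = min(0, 0.5) = 0
  (a → ((¬b ∧ (b → b)) ∧ ((b ∨ b) ∨ a))): 0.5 > 0, so result = 0
  (b ∨ (a → ((¬b ∧ (b → b)) ∧ ((b ∨ b) ∨ a)))) = max(0.5, 0) = 0.5
Checking all 9 assignments confirms none give a value below 0.50.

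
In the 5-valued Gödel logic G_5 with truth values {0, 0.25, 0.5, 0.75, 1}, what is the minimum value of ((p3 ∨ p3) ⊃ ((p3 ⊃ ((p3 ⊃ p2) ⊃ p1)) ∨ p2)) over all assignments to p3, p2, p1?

The minimum is attained at p3 = 0.5, p2 = 0.25, p1 = 0:
  (p3 ∨ p3) = max(0.5, 0.5) = 0.5
  (p3 ⊃ p2): 0.5 > 0.25, so result = 0.25
  ((p3 ⊃ p2) ⊃ p1): 0.25 > 0, so result = 0
  (p3 ⊃ ((p3 ⊃ p2) ⊃ p1)): 0.5 > 0, so result = 0
  ((p3 ⊃ ((p3 ⊃ p2) ⊃ p1)) ∨ p2) = max(0, 0.25) = 0.25
  ((p3 ∨ p3) ⊃ ((p3 ⊃ ((p3 ⊃ p2) ⊃ p1)) ∨ p2)): 0.5 > 0.25, so result = 0.25
Checking all 125 assignments confirms none give a value below 0.25.

0.25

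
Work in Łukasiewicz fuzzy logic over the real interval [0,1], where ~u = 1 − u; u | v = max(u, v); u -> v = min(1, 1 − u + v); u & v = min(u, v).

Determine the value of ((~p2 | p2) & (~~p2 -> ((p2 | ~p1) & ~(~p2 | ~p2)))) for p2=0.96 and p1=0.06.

0.96

~p2: Łukasiewicz ¬ gives 1 − 0.96 = 0.04
(~p2 | p2) = max(0.04, 0.96) = 0.96
~p2: Łukasiewicz ¬ gives 1 − 0.96 = 0.04
~~p2: Łukasiewicz ¬ gives 1 − 0.04 = 0.96
~p1: Łukasiewicz ¬ gives 1 − 0.06 = 0.94
(p2 | ~p1) = max(0.96, 0.94) = 0.96
~p2: Łukasiewicz ¬ gives 1 − 0.96 = 0.04
~p2: Łukasiewicz ¬ gives 1 − 0.96 = 0.04
(~p2 | ~p2) = max(0.04, 0.04) = 0.04
~(~p2 | ~p2): Łukasiewicz ¬ gives 1 − 0.04 = 0.96
((p2 | ~p1) & ~(~p2 | ~p2)) = min(0.96, 0.96) = 0.96
(~~p2 -> ((p2 | ~p1) & ~(~p2 | ~p2))): min(1, 1 − 0.96 + 0.96) = 1
((~p2 | p2) & (~~p2 -> ((p2 | ~p1) & ~(~p2 | ~p2)))) = min(0.96, 1) = 0.96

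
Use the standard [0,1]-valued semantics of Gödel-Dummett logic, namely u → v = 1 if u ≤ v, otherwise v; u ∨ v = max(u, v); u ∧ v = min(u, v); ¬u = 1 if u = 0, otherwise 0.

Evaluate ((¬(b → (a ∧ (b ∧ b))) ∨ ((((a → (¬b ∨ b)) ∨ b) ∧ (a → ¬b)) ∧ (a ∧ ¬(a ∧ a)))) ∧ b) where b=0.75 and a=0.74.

0.00

(b ∧ b) = min(0.75, 0.75) = 0.75
(a ∧ (b ∧ b)) = min(0.74, 0.75) = 0.74
(b → (a ∧ (b ∧ b))): 0.75 > 0.74, so result = 0.74
¬(b → (a ∧ (b ∧ b))): Gödel ¬ of 0.74 = 0 (operand ≠ 0)
¬b: Gödel ¬ of 0.75 = 0 (operand ≠ 0)
(¬b ∨ b) = max(0, 0.75) = 0.75
(a → (¬b ∨ b)): 0.74 ≤ 0.75, so result = 1
((a → (¬b ∨ b)) ∨ b) = max(1, 0.75) = 1
¬b: Gödel ¬ of 0.75 = 0 (operand ≠ 0)
(a → ¬b): 0.74 > 0, so result = 0
(((a → (¬b ∨ b)) ∨ b) ∧ (a → ¬b)) = min(1, 0) = 0
(a ∧ a) = min(0.74, 0.74) = 0.74
¬(a ∧ a): Gödel ¬ of 0.74 = 0 (operand ≠ 0)
(a ∧ ¬(a ∧ a)) = min(0.74, 0) = 0
((((a → (¬b ∨ b)) ∨ b) ∧ (a → ¬b)) ∧ (a ∧ ¬(a ∧ a))) = min(0, 0) = 0
(¬(b → (a ∧ (b ∧ b))) ∨ ((((a → (¬b ∨ b)) ∨ b) ∧ (a → ¬b)) ∧ (a ∧ ¬(a ∧ a)))) = max(0, 0) = 0
((¬(b → (a ∧ (b ∧ b))) ∨ ((((a → (¬b ∨ b)) ∨ b) ∧ (a → ¬b)) ∧ (a ∧ ¬(a ∧ a)))) ∧ b) = min(0, 0.75) = 0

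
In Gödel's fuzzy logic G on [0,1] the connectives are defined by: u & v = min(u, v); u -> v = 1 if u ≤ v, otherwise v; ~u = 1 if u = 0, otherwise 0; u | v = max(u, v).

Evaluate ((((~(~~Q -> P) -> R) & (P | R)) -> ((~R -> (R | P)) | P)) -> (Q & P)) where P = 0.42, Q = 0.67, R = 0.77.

0.42

~Q: Gödel ¬ of 0.67 = 0 (operand ≠ 0)
~~Q: Gödel ¬ of 0 = 1 (operand is 0)
(~~Q -> P): 1 > 0.42, so result = 0.42
~(~~Q -> P): Gödel ¬ of 0.42 = 0 (operand ≠ 0)
(~(~~Q -> P) -> R): 0 ≤ 0.77, so result = 1
(P | R) = max(0.42, 0.77) = 0.77
((~(~~Q -> P) -> R) & (P | R)) = min(1, 0.77) = 0.77
~R: Gödel ¬ of 0.77 = 0 (operand ≠ 0)
(R | P) = max(0.77, 0.42) = 0.77
(~R -> (R | P)): 0 ≤ 0.77, so result = 1
((~R -> (R | P)) | P) = max(1, 0.42) = 1
(((~(~~Q -> P) -> R) & (P | R)) -> ((~R -> (R | P)) | P)): 0.77 ≤ 1, so result = 1
(Q & P) = min(0.67, 0.42) = 0.42
((((~(~~Q -> P) -> R) & (P | R)) -> ((~R -> (R | P)) | P)) -> (Q & P)): 1 > 0.42, so result = 0.42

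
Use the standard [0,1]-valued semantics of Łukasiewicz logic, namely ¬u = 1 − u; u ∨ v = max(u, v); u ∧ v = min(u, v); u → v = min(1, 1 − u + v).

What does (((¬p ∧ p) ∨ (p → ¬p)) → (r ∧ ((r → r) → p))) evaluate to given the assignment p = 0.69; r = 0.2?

¬p: Łukasiewicz ¬ gives 1 − 0.69 = 0.31
(¬p ∧ p) = min(0.31, 0.69) = 0.31
¬p: Łukasiewicz ¬ gives 1 − 0.69 = 0.31
(p → ¬p): min(1, 1 − 0.69 + 0.31) = 0.62
((¬p ∧ p) ∨ (p → ¬p)) = max(0.31, 0.62) = 0.62
(r → r): min(1, 1 − 0.2 + 0.2) = 1
((r → r) → p): min(1, 1 − 1 + 0.69) = 0.69
(r ∧ ((r → r) → p)) = min(0.2, 0.69) = 0.2
(((¬p ∧ p) ∨ (p → ¬p)) → (r ∧ ((r → r) → p))): min(1, 1 − 0.62 + 0.2) = 0.58

0.58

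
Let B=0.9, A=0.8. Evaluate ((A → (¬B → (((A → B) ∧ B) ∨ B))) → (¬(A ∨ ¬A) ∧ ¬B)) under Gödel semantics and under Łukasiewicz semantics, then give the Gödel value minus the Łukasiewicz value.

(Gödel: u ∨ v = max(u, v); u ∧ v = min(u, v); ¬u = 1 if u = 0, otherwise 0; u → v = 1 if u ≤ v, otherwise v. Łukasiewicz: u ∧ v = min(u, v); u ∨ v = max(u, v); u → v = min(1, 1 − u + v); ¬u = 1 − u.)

-0.10

Gödel evaluation:
  ¬B: Gödel ¬ of 0.9 = 0 (operand ≠ 0)
  (A → B): 0.8 ≤ 0.9, so result = 1
  ((A → B) ∧ B) = min(1, 0.9) = 0.9
  (((A → B) ∧ B) ∨ B) = max(0.9, 0.9) = 0.9
  (¬B → (((A → B) ∧ B) ∨ B)): 0 ≤ 0.9, so result = 1
  (A → (¬B → (((A → B) ∧ B) ∨ B))): 0.8 ≤ 1, so result = 1
  ¬A: Gödel ¬ of 0.8 = 0 (operand ≠ 0)
  (A ∨ ¬A) = max(0.8, 0) = 0.8
  ¬(A ∨ ¬A): Gödel ¬ of 0.8 = 0 (operand ≠ 0)
  ¬B: Gödel ¬ of 0.9 = 0 (operand ≠ 0)
  (¬(A ∨ ¬A) ∧ ¬B) = min(0, 0) = 0
  ((A → (¬B → (((A → B) ∧ B) ∨ B))) → (¬(A ∨ ¬A) ∧ ¬B)): 1 > 0, so result = 0
  Gödel value = 0
Łukasiewicz evaluation:
  ¬B: Łukasiewicz ¬ gives 1 − 0.9 = 0.1
  (A → B): min(1, 1 − 0.8 + 0.9) = 1
  ((A → B) ∧ B) = min(1, 0.9) = 0.9
  (((A → B) ∧ B) ∨ B) = max(0.9, 0.9) = 0.9
  (¬B → (((A → B) ∧ B) ∨ B)): min(1, 1 − 0.1 + 0.9) = 1
  (A → (¬B → (((A → B) ∧ B) ∨ B))): min(1, 1 − 0.8 + 1) = 1
  ¬A: Łukasiewicz ¬ gives 1 − 0.8 = 0.2
  (A ∨ ¬A) = max(0.8, 0.2) = 0.8
  ¬(A ∨ ¬A): Łukasiewicz ¬ gives 1 − 0.8 = 0.2
  ¬B: Łukasiewicz ¬ gives 1 − 0.9 = 0.1
  (¬(A ∨ ¬A) ∧ ¬B) = min(0.2, 0.1) = 0.1
  ((A → (¬B → (((A → B) ∧ B) ∨ B))) → (¬(A ∨ ¬A) ∧ ¬B)): min(1, 1 − 1 + 0.1) = 0.1
  Łukasiewicz value = 0.1
Difference: 0 − 0.1 = -0.10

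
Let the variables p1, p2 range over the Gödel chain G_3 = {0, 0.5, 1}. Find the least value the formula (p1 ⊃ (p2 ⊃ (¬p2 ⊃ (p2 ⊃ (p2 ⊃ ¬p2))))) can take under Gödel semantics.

1.00

Every assignment gives 1. For instance at p1 = 0, p2 = 0:
  ¬p2: Gödel ¬ of 0 = 1 (operand is 0)
  ¬p2: Gödel ¬ of 0 = 1 (operand is 0)
  (p2 ⊃ ¬p2): 0 ≤ 1, so result = 1
  (p2 ⊃ (p2 ⊃ ¬p2)): 0 ≤ 1, so result = 1
  (¬p2 ⊃ (p2 ⊃ (p2 ⊃ ¬p2))): 1 ≤ 1, so result = 1
  (p2 ⊃ (¬p2 ⊃ (p2 ⊃ (p2 ⊃ ¬p2)))): 0 ≤ 1, so result = 1
  (p1 ⊃ (p2 ⊃ (¬p2 ⊃ (p2 ⊃ (p2 ⊃ ¬p2))))): 0 ≤ 1, so result = 1
All 9 assignments give value 1 — the formula is a G_3-tautology.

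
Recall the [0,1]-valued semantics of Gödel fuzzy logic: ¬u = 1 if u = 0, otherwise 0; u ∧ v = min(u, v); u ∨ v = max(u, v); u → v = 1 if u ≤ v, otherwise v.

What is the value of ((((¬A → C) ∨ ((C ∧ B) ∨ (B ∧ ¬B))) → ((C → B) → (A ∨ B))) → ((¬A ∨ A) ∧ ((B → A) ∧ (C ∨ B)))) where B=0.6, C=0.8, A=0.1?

¬A: Gödel ¬ of 0.1 = 0 (operand ≠ 0)
(¬A → C): 0 ≤ 0.8, so result = 1
(C ∧ B) = min(0.8, 0.6) = 0.6
¬B: Gödel ¬ of 0.6 = 0 (operand ≠ 0)
(B ∧ ¬B) = min(0.6, 0) = 0
((C ∧ B) ∨ (B ∧ ¬B)) = max(0.6, 0) = 0.6
((¬A → C) ∨ ((C ∧ B) ∨ (B ∧ ¬B))) = max(1, 0.6) = 1
(C → B): 0.8 > 0.6, so result = 0.6
(A ∨ B) = max(0.1, 0.6) = 0.6
((C → B) → (A ∨ B)): 0.6 ≤ 0.6, so result = 1
(((¬A → C) ∨ ((C ∧ B) ∨ (B ∧ ¬B))) → ((C → B) → (A ∨ B))): 1 ≤ 1, so result = 1
¬A: Gödel ¬ of 0.1 = 0 (operand ≠ 0)
(¬A ∨ A) = max(0, 0.1) = 0.1
(B → A): 0.6 > 0.1, so result = 0.1
(C ∨ B) = max(0.8, 0.6) = 0.8
((B → A) ∧ (C ∨ B)) = min(0.1, 0.8) = 0.1
((¬A ∨ A) ∧ ((B → A) ∧ (C ∨ B))) = min(0.1, 0.1) = 0.1
((((¬A → C) ∨ ((C ∧ B) ∨ (B ∧ ¬B))) → ((C → B) → (A ∨ B))) → ((¬A ∨ A) ∧ ((B → A) ∧ (C ∨ B)))): 1 > 0.1, so result = 0.1

0.10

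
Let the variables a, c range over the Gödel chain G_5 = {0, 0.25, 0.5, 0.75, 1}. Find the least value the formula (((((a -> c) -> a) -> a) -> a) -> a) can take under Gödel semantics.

0.25

The minimum is attained at a = 0.25, c = 0:
  (a -> c): 0.25 > 0, so result = 0
  ((a -> c) -> a): 0 ≤ 0.25, so result = 1
  (((a -> c) -> a) -> a): 1 > 0.25, so result = 0.25
  ((((a -> c) -> a) -> a) -> a): 0.25 ≤ 0.25, so result = 1
  (((((a -> c) -> a) -> a) -> a) -> a): 1 > 0.25, so result = 0.25
Checking all 25 assignments confirms none give a value below 0.25.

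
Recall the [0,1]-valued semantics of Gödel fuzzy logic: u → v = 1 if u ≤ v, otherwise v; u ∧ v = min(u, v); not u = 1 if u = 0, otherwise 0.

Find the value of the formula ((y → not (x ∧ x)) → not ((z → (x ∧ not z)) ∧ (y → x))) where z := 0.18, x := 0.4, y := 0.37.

1.00

(x ∧ x) = min(0.4, 0.4) = 0.4
not (x ∧ x): Gödel ¬ of 0.4 = 0 (operand ≠ 0)
(y → not (x ∧ x)): 0.37 > 0, so result = 0
not z: Gödel ¬ of 0.18 = 0 (operand ≠ 0)
(x ∧ not z) = min(0.4, 0) = 0
(z → (x ∧ not z)): 0.18 > 0, so result = 0
(y → x): 0.37 ≤ 0.4, so result = 1
((z → (x ∧ not z)) ∧ (y → x)) = min(0, 1) = 0
not ((z → (x ∧ not z)) ∧ (y → x)): Gödel ¬ of 0 = 1 (operand is 0)
((y → not (x ∧ x)) → not ((z → (x ∧ not z)) ∧ (y → x))): 0 ≤ 1, so result = 1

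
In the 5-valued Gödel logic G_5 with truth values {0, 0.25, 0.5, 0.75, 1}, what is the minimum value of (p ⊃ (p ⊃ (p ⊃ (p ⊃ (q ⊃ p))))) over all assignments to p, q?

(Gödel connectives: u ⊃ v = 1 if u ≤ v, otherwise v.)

1.00

Every assignment gives 1. For instance at p = 0, q = 0:
  (q ⊃ p): 0 ≤ 0, so result = 1
  (p ⊃ (q ⊃ p)): 0 ≤ 1, so result = 1
  (p ⊃ (p ⊃ (q ⊃ p))): 0 ≤ 1, so result = 1
  (p ⊃ (p ⊃ (p ⊃ (q ⊃ p)))): 0 ≤ 1, so result = 1
  (p ⊃ (p ⊃ (p ⊃ (p ⊃ (q ⊃ p))))): 0 ≤ 1, so result = 1
All 25 assignments give value 1 — the formula is a G_5-tautology.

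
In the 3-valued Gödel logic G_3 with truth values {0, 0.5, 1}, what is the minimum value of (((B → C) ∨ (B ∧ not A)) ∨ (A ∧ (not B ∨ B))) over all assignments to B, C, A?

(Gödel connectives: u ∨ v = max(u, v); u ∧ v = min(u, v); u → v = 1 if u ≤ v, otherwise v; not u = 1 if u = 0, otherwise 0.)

0.50

The minimum is attained at B = 0.5, C = 0, A = 0:
  (B → C): 0.5 > 0, so result = 0
  not A: Gödel ¬ of 0 = 1 (operand is 0)
  (B ∧ not A) = min(0.5, 1) = 0.5
  ((B → C) ∨ (B ∧ not A)) = max(0, 0.5) = 0.5
  not B: Gödel ¬ of 0.5 = 0 (operand ≠ 0)
  (not B ∨ B) = max(0, 0.5) = 0.5
  (A ∧ (not B ∨ B)) = min(0, 0.5) = 0
  (((B → C) ∨ (B ∧ not A)) ∨ (A ∧ (not B ∨ B))) = max(0.5, 0) = 0.5
Checking all 27 assignments confirms none give a value below 0.50.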